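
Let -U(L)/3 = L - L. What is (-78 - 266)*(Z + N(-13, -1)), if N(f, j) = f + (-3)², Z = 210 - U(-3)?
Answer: -70864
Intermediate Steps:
U(L) = 0 (U(L) = -3*(L - L) = -3*0 = 0)
Z = 210 (Z = 210 - 1*0 = 210 + 0 = 210)
N(f, j) = 9 + f (N(f, j) = f + 9 = 9 + f)
(-78 - 266)*(Z + N(-13, -1)) = (-78 - 266)*(210 + (9 - 13)) = -344*(210 - 4) = -344*206 = -70864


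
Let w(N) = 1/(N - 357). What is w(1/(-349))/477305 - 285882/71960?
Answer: -850060682285599/213970682333660 ≈ -3.9728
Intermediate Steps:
w(N) = 1/(-357 + N)
w(1/(-349))/477305 - 285882/71960 = 1/(-357 + 1/(-349)*477305) - 285882/71960 = (1/477305)/(-357 - 1/349) - 285882*1/71960 = (1/477305)/(-124594/349) - 142941/35980 = -349/124594*1/477305 - 142941/35980 = -349/59469339170 - 142941/35980 = -850060682285599/213970682333660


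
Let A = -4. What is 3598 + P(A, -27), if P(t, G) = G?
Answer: 3571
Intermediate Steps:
3598 + P(A, -27) = 3598 - 27 = 3571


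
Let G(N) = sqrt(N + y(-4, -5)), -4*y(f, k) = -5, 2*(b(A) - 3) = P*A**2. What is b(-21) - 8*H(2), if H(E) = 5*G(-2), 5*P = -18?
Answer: -3954/5 - 20*I*sqrt(3) ≈ -790.8 - 34.641*I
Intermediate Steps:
P = -18/5 (P = (1/5)*(-18) = -18/5 ≈ -3.6000)
b(A) = 3 - 9*A**2/5 (b(A) = 3 + (-18*A**2/5)/2 = 3 - 9*A**2/5)
y(f, k) = 5/4 (y(f, k) = -1/4*(-5) = 5/4)
G(N) = sqrt(5/4 + N) (G(N) = sqrt(N + 5/4) = sqrt(5/4 + N))
H(E) = 5*I*sqrt(3)/2 (H(E) = 5*(sqrt(5 + 4*(-2))/2) = 5*(sqrt(5 - 8)/2) = 5*(sqrt(-3)/2) = 5*((I*sqrt(3))/2) = 5*(I*sqrt(3)/2) = 5*I*sqrt(3)/2)
b(-21) - 8*H(2) = (3 - 9/5*(-21)**2) - 20*I*sqrt(3) = (3 - 9/5*441) - 20*I*sqrt(3) = (3 - 3969/5) - 20*I*sqrt(3) = -3954/5 - 20*I*sqrt(3)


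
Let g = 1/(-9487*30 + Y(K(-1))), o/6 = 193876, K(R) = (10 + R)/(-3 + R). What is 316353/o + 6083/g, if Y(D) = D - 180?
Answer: -671738174481875/387752 ≈ -1.7324e+9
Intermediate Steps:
K(R) = (10 + R)/(-3 + R)
Y(D) = -180 + D
o = 1163256 (o = 6*193876 = 1163256)
g = -4/1139169 (g = 1/(-9487*30 + (-180 + (10 - 1)/(-3 - 1))) = 1/(-284610 + (-180 + 9/(-4))) = 1/(-284610 + (-180 - ¼*9)) = 1/(-284610 + (-180 - 9/4)) = 1/(-284610 - 729/4) = 1/(-1139169/4) = -4/1139169 ≈ -3.5113e-6)
316353/o + 6083/g = 316353/1163256 + 6083/(-4/1139169) = 316353*(1/1163256) + 6083*(-1139169/4) = 105451/387752 - 6929565027/4 = -671738174481875/387752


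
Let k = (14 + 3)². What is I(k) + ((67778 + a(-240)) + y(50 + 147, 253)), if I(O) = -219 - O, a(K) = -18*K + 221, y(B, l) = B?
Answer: 72008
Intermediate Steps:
k = 289 (k = 17² = 289)
a(K) = 221 - 18*K
I(k) + ((67778 + a(-240)) + y(50 + 147, 253)) = (-219 - 1*289) + ((67778 + (221 - 18*(-240))) + (50 + 147)) = (-219 - 289) + ((67778 + (221 + 4320)) + 197) = -508 + ((67778 + 4541) + 197) = -508 + (72319 + 197) = -508 + 72516 = 72008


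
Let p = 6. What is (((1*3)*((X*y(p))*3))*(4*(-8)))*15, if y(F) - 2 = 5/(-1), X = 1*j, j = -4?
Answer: -51840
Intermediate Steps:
X = -4 (X = 1*(-4) = -4)
y(F) = -3 (y(F) = 2 + 5/(-1) = 2 + 5*(-1) = 2 - 5 = -3)
(((1*3)*((X*y(p))*3))*(4*(-8)))*15 = (((1*3)*(-4*(-3)*3))*(4*(-8)))*15 = ((3*(12*3))*(-32))*15 = ((3*36)*(-32))*15 = (108*(-32))*15 = -3456*15 = -51840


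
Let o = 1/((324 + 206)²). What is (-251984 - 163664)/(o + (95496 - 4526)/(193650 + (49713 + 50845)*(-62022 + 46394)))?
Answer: 91730539808269078400/11991073113 ≈ 7.6499e+9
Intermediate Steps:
o = 1/280900 (o = 1/(530²) = 1/280900 ≈ 3.5600e-6)
(-251984 - 163664)/(o + (95496 - 4526)/(193650 + (49713 + 50845)*(-62022 + 46394))) = (-251984 - 163664)/(1/280900 + (95496 - 4526)/(193650 + (49713 + 50845)*(-62022 + 46394))) = -415648/(1/280900 + 90970/(193650 + 100558*(-15628))) = -415648/(1/280900 + 90970/(193650 - 1571520424)) = -415648/(1/280900 + 90970/(-1571326774)) = -415648/(1/280900 + 90970*(-1/1571326774)) = -415648/(1/280900 - 45485/785663387) = -415648/(-11991073113/220692845408300) = -415648*(-220692845408300/11991073113) = 91730539808269078400/11991073113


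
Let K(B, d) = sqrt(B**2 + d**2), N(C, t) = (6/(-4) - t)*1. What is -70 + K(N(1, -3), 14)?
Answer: -70 + sqrt(793)/2 ≈ -55.920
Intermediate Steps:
N(C, t) = -3/2 - t (N(C, t) = (6*(-1/4) - t)*1 = (-3/2 - t)*1 = -3/2 - t)
-70 + K(N(1, -3), 14) = -70 + sqrt((-3/2 - 1*(-3))**2 + 14**2) = -70 + sqrt((-3/2 + 3)**2 + 196) = -70 + sqrt((3/2)**2 + 196) = -70 + sqrt(9/4 + 196) = -70 + sqrt(793/4) = -70 + sqrt(793)/2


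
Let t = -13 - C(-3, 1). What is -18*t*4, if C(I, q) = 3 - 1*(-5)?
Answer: 1512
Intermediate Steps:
C(I, q) = 8 (C(I, q) = 3 + 5 = 8)
t = -21 (t = -13 - 1*8 = -13 - 8 = -21)
-18*t*4 = -18*(-21)*4 = 378*4 = 1512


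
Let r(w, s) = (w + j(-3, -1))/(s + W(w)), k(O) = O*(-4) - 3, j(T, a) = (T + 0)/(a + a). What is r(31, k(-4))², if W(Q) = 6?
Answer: 4225/1444 ≈ 2.9259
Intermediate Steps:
j(T, a) = T/(2*a) (j(T, a) = T/((2*a)) = T*(1/(2*a)) = T/(2*a))
k(O) = -3 - 4*O (k(O) = -4*O - 3 = -3 - 4*O)
r(w, s) = (3/2 + w)/(6 + s) (r(w, s) = (w + (½)*(-3)/(-1))/(s + 6) = (w + (½)*(-3)*(-1))/(6 + s) = (w + 3/2)/(6 + s) = (3/2 + w)/(6 + s))
r(31, k(-4))² = ((3/2 + 31)/(6 + (-3 - 4*(-4))))² = ((65/2)/(6 + (-3 + 16)))² = ((65/2)/(6 + 13))² = ((65/2)/19)² = ((1/19)*(65/2))² = (65/38)² = 4225/1444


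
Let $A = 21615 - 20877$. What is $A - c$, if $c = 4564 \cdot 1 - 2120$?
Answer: $-1706$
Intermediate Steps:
$A = 738$
$c = 2444$ ($c = 4564 - 2120 = 2444$)
$A - c = 738 - 2444 = -1706$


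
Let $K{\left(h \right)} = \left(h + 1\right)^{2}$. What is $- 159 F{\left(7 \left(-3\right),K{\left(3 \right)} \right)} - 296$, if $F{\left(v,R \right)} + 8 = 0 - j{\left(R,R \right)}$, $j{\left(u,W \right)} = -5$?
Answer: $181$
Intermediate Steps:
$K{\left(h \right)} = \left(1 + h\right)^{2}$
$F{\left(v,R \right)} = -3$ ($F{\left(v,R \right)} = -8 + \left(0 - -5\right) = -8 + \left(0 + 5\right) = -8 + 5 = -3$)
$- 159 F{\left(7 \left(-3\right),K{\left(3 \right)} \right)} - 296 = \left(-159\right) \left(-3\right) - 296 = 477 - 296 = 181$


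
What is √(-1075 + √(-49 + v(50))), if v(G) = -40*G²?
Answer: √(-1075 + I*√100049) ≈ 4.7733 + 33.133*I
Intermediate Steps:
√(-1075 + √(-49 + v(50))) = √(-1075 + √(-49 - 40*50²)) = √(-1075 + √(-49 - 40*2500)) = √(-1075 + √(-49 - 100000)) = √(-1075 + √(-100049)) = √(-1075 + I*√100049)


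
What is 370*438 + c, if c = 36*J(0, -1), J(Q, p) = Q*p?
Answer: 162060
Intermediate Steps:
c = 0 (c = 36*(0*(-1)) = 36*0 = 0)
370*438 + c = 370*438 + 0 = 162060 + 0 = 162060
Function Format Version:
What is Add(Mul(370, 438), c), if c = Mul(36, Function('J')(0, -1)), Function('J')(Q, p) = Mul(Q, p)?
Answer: 162060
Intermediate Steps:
c = 0 (c = Mul(36, Mul(0, -1)) = Mul(36, 0) = 0)
Add(Mul(370, 438), c) = Add(Mul(370, 438), 0) = Add(162060, 0) = 162060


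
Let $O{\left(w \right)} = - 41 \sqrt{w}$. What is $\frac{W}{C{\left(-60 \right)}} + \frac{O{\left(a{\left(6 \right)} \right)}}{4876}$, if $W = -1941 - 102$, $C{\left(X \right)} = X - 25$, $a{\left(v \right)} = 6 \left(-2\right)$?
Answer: $\frac{2043}{85} - \frac{41 i \sqrt{3}}{2438} \approx 24.035 - 0.029128 i$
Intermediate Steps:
$a{\left(v \right)} = -12$
$C{\left(X \right)} = -25 + X$ ($C{\left(X \right)} = X - 25 = -25 + X$)
$W = -2043$ ($W = -1941 - 102 = -2043$)
$\frac{W}{C{\left(-60 \right)}} + \frac{O{\left(a{\left(6 \right)} \right)}}{4876} = - \frac{2043}{-25 - 60} + \frac{\left(-41\right) \sqrt{-12}}{4876} = - \frac{2043}{-85} + - 41 \cdot 2 i \sqrt{3} \cdot \frac{1}{4876} = \left(-2043\right) \left(- \frac{1}{85}\right) + - 82 i \sqrt{3} \cdot \frac{1}{4876} = \frac{2043}{85} - \frac{41 i \sqrt{3}}{2438}$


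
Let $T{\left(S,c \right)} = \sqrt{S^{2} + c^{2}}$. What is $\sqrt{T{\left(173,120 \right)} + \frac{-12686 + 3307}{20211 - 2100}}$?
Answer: $\frac{\sqrt{-169863069 + 328008321 \sqrt{44329}}}{18111} \approx 14.492$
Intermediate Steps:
$\sqrt{T{\left(173,120 \right)} + \frac{-12686 + 3307}{20211 - 2100}} = \sqrt{\sqrt{173^{2} + 120^{2}} + \frac{-12686 + 3307}{20211 - 2100}} = \sqrt{\sqrt{29929 + 14400} - \frac{9379}{18111}} = \sqrt{\sqrt{44329} - \frac{9379}{18111}} = \sqrt{- \frac{9379}{18111} + \sqrt{44329}}$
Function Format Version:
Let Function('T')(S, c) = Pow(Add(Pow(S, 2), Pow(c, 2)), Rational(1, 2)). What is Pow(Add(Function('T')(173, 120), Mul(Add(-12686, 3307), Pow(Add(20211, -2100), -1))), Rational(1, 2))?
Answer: Mul(Rational(1, 18111), Pow(Add(-169863069, Mul(328008321, Pow(44329, Rational(1, 2)))), Rational(1, 2))) ≈ 14.492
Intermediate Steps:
Pow(Add(Function('T')(173, 120), Mul(Add(-12686, 3307), Pow(Add(20211, -2100), -1))), Rational(1, 2)) = Pow(Add(Pow(Add(Pow(173, 2), Pow(120, 2)), Rational(1, 2)), Mul(Add(-12686, 3307), Pow(Add(20211, -2100), -1))), Rational(1, 2)) = Pow(Add(Pow(Add(29929, 14400), Rational(1, 2)), Mul(-9379, Pow(18111, -1))), Rational(1, 2)) = Pow(Add(Pow(44329, Rational(1, 2)), Mul(-9379, Rational(1, 18111))), Rational(1, 2)) = Pow(Add(Pow(44329, Rational(1, 2)), Rational(-9379, 18111)), Rational(1, 2)) = Pow(Add(Rational(-9379, 18111), Pow(44329, Rational(1, 2))), Rational(1, 2))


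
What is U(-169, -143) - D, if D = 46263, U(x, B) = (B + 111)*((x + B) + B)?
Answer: -31703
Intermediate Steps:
U(x, B) = (111 + B)*(x + 2*B) (U(x, B) = (111 + B)*((B + x) + B) = (111 + B)*(x + 2*B))
U(-169, -143) - D = (2*(-143)² + 111*(-169) + 222*(-143) - 143*(-169)) - 1*46263 = (2*20449 - 18759 - 31746 + 24167) - 46263 = (40898 - 18759 - 31746 + 24167) - 46263 = 14560 - 46263 = -31703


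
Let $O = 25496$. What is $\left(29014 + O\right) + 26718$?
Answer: $81228$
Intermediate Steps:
$\left(29014 + O\right) + 26718 = \left(29014 + 25496\right) + 26718 = 54510 + 26718 = 81228$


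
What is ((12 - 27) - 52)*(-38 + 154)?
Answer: -7772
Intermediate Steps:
((12 - 27) - 52)*(-38 + 154) = (-15 - 52)*116 = -67*116 = -7772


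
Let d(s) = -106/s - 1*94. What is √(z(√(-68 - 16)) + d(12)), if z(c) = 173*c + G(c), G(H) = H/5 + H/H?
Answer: √(-91650 + 311760*I*√21)/30 ≈ 27.284 + 29.09*I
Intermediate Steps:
G(H) = 1 + H/5 (G(H) = H*(⅕) + 1 = H/5 + 1 = 1 + H/5)
d(s) = -94 - 106/s (d(s) = -106/s - 94 = -94 - 106/s)
z(c) = 1 + 866*c/5 (z(c) = 173*c + (1 + c/5) = 1 + 866*c/5)
√(z(√(-68 - 16)) + d(12)) = √((1 + 866*√(-68 - 16)/5) + (-94 - 106/12)) = √((1 + 866*√(-84)/5) + (-94 - 106*1/12)) = √((1 + 866*(2*I*√21)/5) + (-94 - 53/6)) = √((1 + 1732*I*√21/5) - 617/6) = √(-611/6 + 1732*I*√21/5)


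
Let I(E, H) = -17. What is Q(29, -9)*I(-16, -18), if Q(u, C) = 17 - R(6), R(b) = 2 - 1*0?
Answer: -255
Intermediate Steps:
R(b) = 2 (R(b) = 2 + 0 = 2)
Q(u, C) = 15 (Q(u, C) = 17 - 1*2 = 17 - 2 = 15)
Q(29, -9)*I(-16, -18) = 15*(-17) = -255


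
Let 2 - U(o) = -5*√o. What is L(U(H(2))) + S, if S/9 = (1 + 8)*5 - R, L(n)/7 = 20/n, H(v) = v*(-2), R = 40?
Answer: 620/13 - 175*I/13 ≈ 47.692 - 13.462*I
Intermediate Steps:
H(v) = -2*v
U(o) = 2 + 5*√o (U(o) = 2 - (-5)*√o = 2 + 5*√o)
L(n) = 140/n (L(n) = 7*(20/n) = 140/n)
S = 45 (S = 9*((1 + 8)*5 - 1*40) = 9*(9*5 - 40) = 9*(45 - 40) = 9*5 = 45)
L(U(H(2))) + S = 140/(2 + 5*√(-2*2)) + 45 = 140/(2 + 5*√(-4)) + 45 = 140/(2 + 5*(2*I)) + 45 = 140/(2 + 10*I) + 45 = 140*((2 - 10*I)/104) + 45 = 35*(2 - 10*I)/26 + 45 = 45 + 35*(2 - 10*I)/26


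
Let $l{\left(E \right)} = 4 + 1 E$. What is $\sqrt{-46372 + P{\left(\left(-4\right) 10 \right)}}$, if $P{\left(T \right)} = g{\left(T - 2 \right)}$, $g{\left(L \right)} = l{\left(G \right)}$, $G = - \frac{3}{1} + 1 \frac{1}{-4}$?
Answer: $\frac{i \sqrt{185485}}{2} \approx 215.34 i$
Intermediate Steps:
$G = - \frac{13}{4}$ ($G = \left(-3\right) 1 + 1 \left(- \frac{1}{4}\right) = -3 - \frac{1}{4} = - \frac{13}{4} \approx -3.25$)
$l{\left(E \right)} = 4 + E$
$g{\left(L \right)} = \frac{3}{4}$ ($g{\left(L \right)} = 4 - \frac{13}{4} = \frac{3}{4}$)
$P{\left(T \right)} = \frac{3}{4}$
$\sqrt{-46372 + P{\left(\left(-4\right) 10 \right)}} = \sqrt{-46372 + \frac{3}{4}} = \sqrt{- \frac{185485}{4}} = \frac{i \sqrt{185485}}{2}$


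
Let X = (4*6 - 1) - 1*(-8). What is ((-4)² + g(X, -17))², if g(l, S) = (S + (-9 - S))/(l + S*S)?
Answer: 26122321/102400 ≈ 255.10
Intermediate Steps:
X = 31 (X = (24 - 1) + 8 = 23 + 8 = 31)
g(l, S) = -9/(l + S²)
((-4)² + g(X, -17))² = ((-4)² - 9/(31 + (-17)²))² = (16 - 9/(31 + 289))² = (16 - 9/320)² = (5111/320)² = 26122321/102400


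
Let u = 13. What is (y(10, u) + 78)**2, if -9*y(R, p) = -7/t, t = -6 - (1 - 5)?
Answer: 1951609/324 ≈ 6023.5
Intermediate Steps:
t = -2 (t = -6 - 1*(-4) = -6 + 4 = -2)
y(R, p) = -7/18 (y(R, p) = -(-7)/(9*(-2)) = -(-7)*(-1)/(9*2) = -1/9*7/2 = -7/18)
(y(10, u) + 78)**2 = (-7/18 + 78)**2 = (1397/18)**2 = 1951609/324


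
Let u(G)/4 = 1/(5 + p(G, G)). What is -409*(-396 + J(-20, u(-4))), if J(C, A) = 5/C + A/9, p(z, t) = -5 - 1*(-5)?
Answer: 29165381/180 ≈ 1.6203e+5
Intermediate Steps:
p(z, t) = 0 (p(z, t) = -5 + 5 = 0)
u(G) = ⅘ (u(G) = 4/(5 + 0) = 4/5 = 4*(⅕) = ⅘)
J(C, A) = 5/C + A/9 (J(C, A) = 5/C + A*(⅑) = 5/C + A/9)
-409*(-396 + J(-20, u(-4))) = -409*(-396 + (5/(-20) + (⅑)*(⅘))) = -409*(-396 + (5*(-1/20) + 4/45)) = -409*(-396 + (-¼ + 4/45)) = -409*(-396 - 29/180) = -409*(-71309/180) = 29165381/180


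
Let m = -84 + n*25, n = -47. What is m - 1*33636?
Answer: -34895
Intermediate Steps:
m = -1259 (m = -84 - 47*25 = -84 - 1175 = -1259)
m - 1*33636 = -1259 - 1*33636 = -1259 - 33636 = -34895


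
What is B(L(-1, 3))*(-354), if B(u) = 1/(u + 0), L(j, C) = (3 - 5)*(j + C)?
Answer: 177/2 ≈ 88.500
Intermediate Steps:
L(j, C) = -2*C - 2*j (L(j, C) = -2*(C + j) = -2*C - 2*j)
B(u) = 1/u
B(L(-1, 3))*(-354) = -354/(-2*3 - 2*(-1)) = -354/(-6 + 2) = -354/(-4) = -¼*(-354) = 177/2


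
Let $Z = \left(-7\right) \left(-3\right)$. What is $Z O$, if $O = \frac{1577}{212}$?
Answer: $\frac{33117}{212} \approx 156.21$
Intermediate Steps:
$O = \frac{1577}{212}$ ($O = 1577 \cdot \frac{1}{212} = \frac{1577}{212} \approx 7.4387$)
$Z = 21$
$Z O = 21 \cdot \frac{1577}{212} = \frac{33117}{212}$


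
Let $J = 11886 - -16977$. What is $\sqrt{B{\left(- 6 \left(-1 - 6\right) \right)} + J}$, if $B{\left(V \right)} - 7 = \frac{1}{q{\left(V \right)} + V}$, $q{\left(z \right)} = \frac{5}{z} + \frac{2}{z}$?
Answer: $\frac{2 \sqrt{461985337}}{253} \approx 169.91$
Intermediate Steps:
$q{\left(z \right)} = \frac{7}{z}$
$J = 28863$ ($J = 11886 + 16977 = 28863$)
$B{\left(V \right)} = 7 + \frac{1}{V + \frac{7}{V}}$ ($B{\left(V \right)} = 7 + \frac{1}{\frac{7}{V} + V} = 7 + \frac{1}{V + \frac{7}{V}}$)
$\sqrt{B{\left(- 6 \left(-1 - 6\right) \right)} + J} = \sqrt{\frac{49 + - 6 \left(-1 - 6\right) \left(1 + 7 \left(- 6 \left(-1 - 6\right)\right)\right)}{7 + \left(- 6 \left(-1 - 6\right)\right)^{2}} + 28863} = \sqrt{\frac{49 + \left(-6\right) \left(-7\right) \left(1 + 7 \left(\left(-6\right) \left(-7\right)\right)\right)}{7 + \left(\left(-6\right) \left(-7\right)\right)^{2}} + 28863} = \sqrt{\frac{49 + 42 \left(1 + 7 \cdot 42\right)}{7 + 42^{2}} + 28863} = \sqrt{\frac{49 + 42 \left(1 + 294\right)}{7 + 1764} + 28863} = \sqrt{\frac{49 + 42 \cdot 295}{1771} + 28863} = \sqrt{\frac{49 + 12390}{1771} + 28863} = \sqrt{\frac{1}{1771} \cdot 12439 + 28863} = \sqrt{\frac{1777}{253} + 28863} = \sqrt{\frac{7304116}{253}} = \frac{2 \sqrt{461985337}}{253}$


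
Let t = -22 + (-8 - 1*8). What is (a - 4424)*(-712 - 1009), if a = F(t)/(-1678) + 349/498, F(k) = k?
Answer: 3180652820855/417822 ≈ 7.6125e+6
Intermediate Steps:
t = -38 (t = -22 + (-8 - 8) = -22 - 16 = -38)
a = 302273/417822 (a = -38/(-1678) + 349/498 = -38*(-1/1678) + 349*(1/498) = 19/839 + 349/498 = 302273/417822 ≈ 0.72345)
(a - 4424)*(-712 - 1009) = (302273/417822 - 4424)*(-712 - 1009) = -1848142255/417822*(-1721) = 3180652820855/417822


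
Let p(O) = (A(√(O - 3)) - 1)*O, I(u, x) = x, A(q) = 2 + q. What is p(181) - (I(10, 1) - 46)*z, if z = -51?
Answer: -2114 + 181*√178 ≈ 300.84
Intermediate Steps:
p(O) = O*(1 + √(-3 + O)) (p(O) = ((2 + √(O - 3)) - 1)*O = ((2 + √(-3 + O)) - 1)*O = (1 + √(-3 + O))*O = O*(1 + √(-3 + O)))
p(181) - (I(10, 1) - 46)*z = 181*(1 + √(-3 + 181)) - (1 - 46)*(-51) = 181*(1 + √178) - (-45)*(-51) = (181 + 181*√178) - 1*2295 = (181 + 181*√178) - 2295 = -2114 + 181*√178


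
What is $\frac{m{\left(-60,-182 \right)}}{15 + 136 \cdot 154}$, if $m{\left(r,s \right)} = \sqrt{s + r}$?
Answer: $\frac{11 i \sqrt{2}}{20959} \approx 0.00074223 i$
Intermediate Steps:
$m{\left(r,s \right)} = \sqrt{r + s}$
$\frac{m{\left(-60,-182 \right)}}{15 + 136 \cdot 154} = \frac{\sqrt{-60 - 182}}{15 + 136 \cdot 154} = \frac{\sqrt{-242}}{15 + 20944} = \frac{11 i \sqrt{2}}{20959}$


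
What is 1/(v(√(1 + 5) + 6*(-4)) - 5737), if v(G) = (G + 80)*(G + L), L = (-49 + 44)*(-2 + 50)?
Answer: -20515/420605641 + 208*√6/420605641 ≈ -4.7564e-5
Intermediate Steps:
L = -240 (L = -5*48 = -240)
v(G) = (-240 + G)*(80 + G) (v(G) = (G + 80)*(G - 240) = (80 + G)*(-240 + G) = (-240 + G)*(80 + G))
1/(v(√(1 + 5) + 6*(-4)) - 5737) = 1/((-19200 + (√(1 + 5) + 6*(-4))² - 160*(√(1 + 5) + 6*(-4))) - 5737) = 1/((-19200 + (√6 - 24)² - 160*(√6 - 24)) - 5737) = 1/((-19200 + (-24 + √6)² - 160*(-24 + √6)) - 5737) = 1/((-19200 + (-24 + √6)² + (3840 - 160*√6)) - 5737) = 1/((-15360 + (-24 + √6)² - 160*√6) - 5737) = 1/(-21097 + (-24 + √6)² - 160*√6)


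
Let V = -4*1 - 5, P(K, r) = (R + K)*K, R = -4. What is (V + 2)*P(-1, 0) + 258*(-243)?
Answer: -62729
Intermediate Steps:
P(K, r) = K*(-4 + K) (P(K, r) = (-4 + K)*K = K*(-4 + K))
V = -9 (V = -4 - 5 = -9)
(V + 2)*P(-1, 0) + 258*(-243) = (-9 + 2)*(-(-4 - 1)) + 258*(-243) = -(-7)*(-5) - 62694 = -7*5 - 62694 = -35 - 62694 = -62729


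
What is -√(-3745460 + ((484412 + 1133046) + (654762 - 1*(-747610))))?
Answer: -I*√725630 ≈ -851.84*I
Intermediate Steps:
-√(-3745460 + ((484412 + 1133046) + (654762 - 1*(-747610)))) = -√(-3745460 + (1617458 + (654762 + 747610))) = -√(-3745460 + (1617458 + 1402372)) = -√(-3745460 + 3019830) = -√(-725630) = -I*√725630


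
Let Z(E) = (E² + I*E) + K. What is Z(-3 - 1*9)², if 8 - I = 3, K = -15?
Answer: 4761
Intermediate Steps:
I = 5 (I = 8 - 1*3 = 8 - 3 = 5)
Z(E) = -15 + E² + 5*E (Z(E) = (E² + 5*E) - 15 = -15 + E² + 5*E)
Z(-3 - 1*9)² = (-15 + (-3 - 1*9)² + 5*(-3 - 1*9))² = (-15 + (-3 - 9)² + 5*(-3 - 9))² = (-15 + (-12)² + 5*(-12))² = (-15 + 144 - 60)² = 69² = 4761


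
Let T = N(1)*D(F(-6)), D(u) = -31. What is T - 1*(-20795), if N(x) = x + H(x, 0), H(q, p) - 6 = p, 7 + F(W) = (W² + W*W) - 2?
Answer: 20578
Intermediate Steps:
F(W) = -9 + 2*W² (F(W) = -7 + ((W² + W*W) - 2) = -7 + ((W² + W²) - 2) = -7 + (2*W² - 2) = -7 + (-2 + 2*W²) = -9 + 2*W²)
H(q, p) = 6 + p
N(x) = 6 + x (N(x) = x + (6 + 0) = x + 6 = 6 + x)
T = -217 (T = (6 + 1)*(-31) = 7*(-31) = -217)
T - 1*(-20795) = -217 - 1*(-20795) = -217 + 20795 = 20578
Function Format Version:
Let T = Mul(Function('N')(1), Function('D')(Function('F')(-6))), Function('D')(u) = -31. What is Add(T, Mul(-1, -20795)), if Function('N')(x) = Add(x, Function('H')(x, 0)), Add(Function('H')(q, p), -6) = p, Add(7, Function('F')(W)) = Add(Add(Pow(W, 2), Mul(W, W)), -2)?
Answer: 20578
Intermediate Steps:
Function('F')(W) = Add(-9, Mul(2, Pow(W, 2))) (Function('F')(W) = Add(-7, Add(Add(Pow(W, 2), Mul(W, W)), -2)) = Add(-7, Add(Add(Pow(W, 2), Pow(W, 2)), -2)) = Add(-7, Add(Mul(2, Pow(W, 2)), -2)) = Add(-7, Add(-2, Mul(2, Pow(W, 2)))) = Add(-9, Mul(2, Pow(W, 2))))
Function('H')(q, p) = Add(6, p)
Function('N')(x) = Add(6, x) (Function('N')(x) = Add(x, Add(6, 0)) = Add(x, 6) = Add(6, x))
T = -217 (T = Mul(Add(6, 1), -31) = Mul(7, -31) = -217)
Add(T, Mul(-1, -20795)) = Add(-217, Mul(-1, -20795)) = Add(-217, 20795) = 20578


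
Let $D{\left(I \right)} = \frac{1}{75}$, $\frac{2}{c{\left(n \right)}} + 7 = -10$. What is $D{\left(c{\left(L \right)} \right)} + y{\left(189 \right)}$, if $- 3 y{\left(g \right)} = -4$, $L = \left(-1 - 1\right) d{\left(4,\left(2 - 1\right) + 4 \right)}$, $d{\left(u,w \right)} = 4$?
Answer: $\frac{101}{75} \approx 1.3467$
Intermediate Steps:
$L = -8$ ($L = \left(-1 - 1\right) 4 = \left(-2\right) 4 = -8$)
$c{\left(n \right)} = - \frac{2}{17}$ ($c{\left(n \right)} = \frac{2}{-7 - 10} = \frac{2}{-17} = 2 \left(- \frac{1}{17}\right) = - \frac{2}{17}$)
$y{\left(g \right)} = \frac{4}{3}$ ($y{\left(g \right)} = \left(- \frac{1}{3}\right) \left(-4\right) = \frac{4}{3}$)
$D{\left(I \right)} = \frac{1}{75}$
$D{\left(c{\left(L \right)} \right)} + y{\left(189 \right)} = \frac{1}{75} + \frac{4}{3} = \frac{101}{75}$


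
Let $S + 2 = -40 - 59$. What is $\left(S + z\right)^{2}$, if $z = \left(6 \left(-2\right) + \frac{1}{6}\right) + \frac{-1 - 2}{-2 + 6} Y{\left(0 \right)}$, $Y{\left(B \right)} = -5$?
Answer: $\frac{1713481}{144} \approx 11899.0$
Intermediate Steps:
$S = -101$ ($S = -2 - 99 = -101$)
$z = - \frac{97}{12}$ ($z = \left(6 \left(-2\right) + \frac{1}{6}\right) + \frac{-1 - 2}{-2 + 6} \left(-5\right) = \left(-12 + \frac{1}{6}\right) + - \frac{3}{4} \left(-5\right) = - \frac{71}{6} + \left(-3\right) \frac{1}{4} \left(-5\right) = - \frac{71}{6} - - \frac{15}{4} = - \frac{71}{6} + \frac{15}{4} = - \frac{97}{12} \approx -8.0833$)
$\left(S + z\right)^{2} = \left(-101 - \frac{97}{12}\right)^{2} = \left(- \frac{1309}{12}\right)^{2} = \frac{1713481}{144}$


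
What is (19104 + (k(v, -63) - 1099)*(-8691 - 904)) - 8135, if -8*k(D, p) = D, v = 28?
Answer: 21178913/2 ≈ 1.0589e+7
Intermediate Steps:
k(D, p) = -D/8
(19104 + (k(v, -63) - 1099)*(-8691 - 904)) - 8135 = (19104 + (-⅛*28 - 1099)*(-8691 - 904)) - 8135 = (19104 + (-7/2 - 1099)*(-9595)) - 8135 = (19104 - 2205/2*(-9595)) - 8135 = (19104 + 21156975/2) - 8135 = 21195183/2 - 8135 = 21178913/2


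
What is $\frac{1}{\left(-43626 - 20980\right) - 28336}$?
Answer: $- \frac{1}{92942} \approx -1.0759 \cdot 10^{-5}$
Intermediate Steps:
$\frac{1}{\left(-43626 - 20980\right) - 28336} = \frac{1}{-64606 - 28336} = \frac{1}{-92942} = - \frac{1}{92942}$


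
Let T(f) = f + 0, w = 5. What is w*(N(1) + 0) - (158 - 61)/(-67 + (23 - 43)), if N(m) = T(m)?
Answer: 532/87 ≈ 6.1149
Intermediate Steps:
T(f) = f
N(m) = m
w*(N(1) + 0) - (158 - 61)/(-67 + (23 - 43)) = 5*(1 + 0) - (158 - 61)/(-67 + (23 - 43)) = 5*1 - 97/(-67 - 20) = 5 - 97/(-87) = 5 - 97*(-1)/87 = 5 - 1*(-97/87) = 5 + 97/87 = 532/87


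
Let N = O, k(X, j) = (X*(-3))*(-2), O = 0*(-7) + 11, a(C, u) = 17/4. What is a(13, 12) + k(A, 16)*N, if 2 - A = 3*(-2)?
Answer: 2129/4 ≈ 532.25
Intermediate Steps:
A = 8 (A = 2 - 3*(-2) = 2 - 1*(-6) = 2 + 6 = 8)
a(C, u) = 17/4 (a(C, u) = 17*(¼) = 17/4)
O = 11 (O = 0 + 11 = 11)
k(X, j) = 6*X (k(X, j) = -3*X*(-2) = 6*X)
N = 11
a(13, 12) + k(A, 16)*N = 17/4 + (6*8)*11 = 17/4 + 48*11 = 17/4 + 528 = 2129/4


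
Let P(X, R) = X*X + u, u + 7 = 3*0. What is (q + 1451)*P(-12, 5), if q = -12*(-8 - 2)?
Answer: 215227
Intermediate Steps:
q = 120 (q = -12*(-10) = 120)
u = -7 (u = -7 + 3*0 = -7 + 0 = -7)
P(X, R) = -7 + X**2 (P(X, R) = X*X - 7 = X**2 - 7 = -7 + X**2)
(q + 1451)*P(-12, 5) = (120 + 1451)*(-7 + (-12)**2) = 1571*(-7 + 144) = 1571*137 = 215227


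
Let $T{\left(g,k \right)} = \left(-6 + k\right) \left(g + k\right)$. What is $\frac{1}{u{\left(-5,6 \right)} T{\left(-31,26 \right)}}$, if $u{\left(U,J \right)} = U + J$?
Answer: $- \frac{1}{100} \approx -0.01$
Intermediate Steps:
$u{\left(U,J \right)} = J + U$
$\frac{1}{u{\left(-5,6 \right)} T{\left(-31,26 \right)}} = \frac{1}{\left(6 - 5\right) \left(26^{2} - -186 - 156 - 806\right)} = \frac{1}{1 \left(676 + 186 - 156 - 806\right)} = \frac{1}{1 \left(-100\right)} = \frac{1}{-100} = - \frac{1}{100}$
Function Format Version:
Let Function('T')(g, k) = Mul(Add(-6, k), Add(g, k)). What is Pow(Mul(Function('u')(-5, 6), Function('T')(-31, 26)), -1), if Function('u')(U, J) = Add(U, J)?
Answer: Rational(-1, 100) ≈ -0.010000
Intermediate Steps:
Function('u')(U, J) = Add(J, U)
Pow(Mul(Function('u')(-5, 6), Function('T')(-31, 26)), -1) = Pow(Mul(Add(6, -5), Add(Pow(26, 2), Mul(-6, -31), Mul(-6, 26), Mul(-31, 26))), -1) = Pow(Mul(1, Add(676, 186, -156, -806)), -1) = Pow(Mul(1, -100), -1) = Pow(-100, -1) = Rational(-1, 100)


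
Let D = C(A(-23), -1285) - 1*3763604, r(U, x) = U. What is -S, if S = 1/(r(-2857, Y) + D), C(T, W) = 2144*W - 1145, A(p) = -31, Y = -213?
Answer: 1/6522646 ≈ 1.5331e-7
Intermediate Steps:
C(T, W) = -1145 + 2144*W
D = -6519789 (D = (-1145 + 2144*(-1285)) - 1*3763604 = (-1145 - 2755040) - 3763604 = -2756185 - 3763604 = -6519789)
S = -1/6522646 (S = 1/(-2857 - 6519789) = 1/(-6522646) = -1/6522646 ≈ -1.5331e-7)
-S = -1*(-1/6522646) = 1/6522646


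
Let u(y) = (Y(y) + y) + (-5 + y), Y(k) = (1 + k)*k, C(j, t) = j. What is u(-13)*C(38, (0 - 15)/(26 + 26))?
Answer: 4750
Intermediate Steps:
Y(k) = k*(1 + k)
u(y) = -5 + 2*y + y*(1 + y) (u(y) = (y*(1 + y) + y) + (-5 + y) = (y + y*(1 + y)) + (-5 + y) = -5 + 2*y + y*(1 + y))
u(-13)*C(38, (0 - 15)/(26 + 26)) = (-5 + (-13)² + 3*(-13))*38 = (-5 + 169 - 39)*38 = 125*38 = 4750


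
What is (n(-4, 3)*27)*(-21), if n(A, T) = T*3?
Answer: -5103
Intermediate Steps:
n(A, T) = 3*T
(n(-4, 3)*27)*(-21) = ((3*3)*27)*(-21) = (9*27)*(-21) = 243*(-21) = -5103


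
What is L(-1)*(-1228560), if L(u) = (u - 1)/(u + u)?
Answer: -1228560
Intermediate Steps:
L(u) = (-1 + u)/(2*u) (L(u) = (-1 + u)/((2*u)) = (-1 + u)*(1/(2*u)) = (-1 + u)/(2*u))
L(-1)*(-1228560) = ((½)*(-1 - 1)/(-1))*(-1228560) = ((½)*(-1)*(-2))*(-1228560) = 1*(-1228560) = -1228560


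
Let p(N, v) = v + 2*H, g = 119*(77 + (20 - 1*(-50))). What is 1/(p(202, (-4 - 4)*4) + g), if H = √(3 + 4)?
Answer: 17461/304886493 - 2*√7/304886493 ≈ 5.7253e-5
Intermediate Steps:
g = 17493 (g = 119*(77 + (20 + 50)) = 119*(77 + 70) = 119*147 = 17493)
H = √7 ≈ 2.6458
p(N, v) = v + 2*√7
1/(p(202, (-4 - 4)*4) + g) = 1/(((-4 - 4)*4 + 2*√7) + 17493) = 1/((-8*4 + 2*√7) + 17493) = 1/((-32 + 2*√7) + 17493) = 1/(17461 + 2*√7)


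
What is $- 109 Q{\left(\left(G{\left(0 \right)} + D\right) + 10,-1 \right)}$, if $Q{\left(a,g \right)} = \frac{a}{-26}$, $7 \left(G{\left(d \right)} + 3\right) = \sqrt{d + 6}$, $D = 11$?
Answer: $\frac{981}{13} + \frac{109 \sqrt{6}}{182} \approx 76.929$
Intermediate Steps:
$G{\left(d \right)} = -3 + \frac{\sqrt{6 + d}}{7}$ ($G{\left(d \right)} = -3 + \frac{\sqrt{d + 6}}{7} = -3 + \frac{\sqrt{6 + d}}{7}$)
$Q{\left(a,g \right)} = - \frac{a}{26}$ ($Q{\left(a,g \right)} = a \left(- \frac{1}{26}\right) = - \frac{a}{26}$)
$- 109 Q{\left(\left(G{\left(0 \right)} + D\right) + 10,-1 \right)} = - 109 \left(- \frac{\left(\left(-3 + \frac{\sqrt{6 + 0}}{7}\right) + 11\right) + 10}{26}\right) = - 109 \left(- \frac{\left(\left(-3 + \frac{\sqrt{6}}{7}\right) + 11\right) + 10}{26}\right) = - 109 \left(- \frac{\left(8 + \frac{\sqrt{6}}{7}\right) + 10}{26}\right) = - 109 \left(- \frac{18 + \frac{\sqrt{6}}{7}}{26}\right) = - 109 \left(- \frac{9}{13} - \frac{\sqrt{6}}{182}\right) = \frac{981}{13} + \frac{109 \sqrt{6}}{182}$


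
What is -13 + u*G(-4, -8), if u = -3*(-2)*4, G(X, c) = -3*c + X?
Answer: 467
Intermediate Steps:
G(X, c) = X - 3*c
u = 24 (u = 6*4 = 24)
-13 + u*G(-4, -8) = -13 + 24*(-4 - 3*(-8)) = -13 + 24*(-4 + 24) = -13 + 24*20 = -13 + 480 = 467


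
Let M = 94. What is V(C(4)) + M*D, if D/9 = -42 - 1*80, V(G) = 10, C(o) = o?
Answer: -103202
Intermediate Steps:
D = -1098 (D = 9*(-42 - 1*80) = 9*(-42 - 80) = 9*(-122) = -1098)
V(C(4)) + M*D = 10 + 94*(-1098) = 10 - 103212 = -103202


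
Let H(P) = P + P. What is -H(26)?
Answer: -52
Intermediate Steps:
H(P) = 2*P
-H(26) = -2*26 = -1*52 = -52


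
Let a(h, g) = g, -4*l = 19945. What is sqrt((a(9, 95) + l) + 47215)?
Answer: 7*sqrt(3455)/2 ≈ 205.73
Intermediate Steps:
l = -19945/4 (l = -1/4*19945 = -19945/4 ≈ -4986.3)
sqrt((a(9, 95) + l) + 47215) = sqrt((95 - 19945/4) + 47215) = sqrt(-19565/4 + 47215) = sqrt(169295/4) = 7*sqrt(3455)/2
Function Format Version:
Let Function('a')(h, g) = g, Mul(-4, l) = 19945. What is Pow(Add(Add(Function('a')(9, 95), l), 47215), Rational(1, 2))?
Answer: Mul(Rational(7, 2), Pow(3455, Rational(1, 2))) ≈ 205.73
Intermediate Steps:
l = Rational(-19945, 4) (l = Mul(Rational(-1, 4), 19945) = Rational(-19945, 4) ≈ -4986.3)
Pow(Add(Add(Function('a')(9, 95), l), 47215), Rational(1, 2)) = Pow(Add(Add(95, Rational(-19945, 4)), 47215), Rational(1, 2)) = Pow(Add(Rational(-19565, 4), 47215), Rational(1, 2)) = Pow(Rational(169295, 4), Rational(1, 2)) = Mul(Rational(7, 2), Pow(3455, Rational(1, 2)))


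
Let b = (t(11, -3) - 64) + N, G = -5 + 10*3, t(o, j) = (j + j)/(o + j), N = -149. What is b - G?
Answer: -955/4 ≈ -238.75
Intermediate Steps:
t(o, j) = 2*j/(j + o) (t(o, j) = (2*j)/(j + o) = 2*j/(j + o))
G = 25 (G = -5 + 30 = 25)
b = -855/4 (b = (2*(-3)/(-3 + 11) - 64) - 149 = (2*(-3)/8 - 64) - 149 = (2*(-3)*(1/8) - 64) - 149 = (-3/4 - 64) - 149 = -259/4 - 149 = -855/4 ≈ -213.75)
b - G = -855/4 - 1*25 = -855/4 - 25 = -955/4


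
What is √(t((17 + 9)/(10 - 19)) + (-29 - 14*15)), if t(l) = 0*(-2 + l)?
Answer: I*√239 ≈ 15.46*I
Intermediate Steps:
t(l) = 0
√(t((17 + 9)/(10 - 19)) + (-29 - 14*15)) = √(0 + (-29 - 14*15)) = √(0 + (-29 - 210)) = √(0 - 239) = √(-239) = I*√239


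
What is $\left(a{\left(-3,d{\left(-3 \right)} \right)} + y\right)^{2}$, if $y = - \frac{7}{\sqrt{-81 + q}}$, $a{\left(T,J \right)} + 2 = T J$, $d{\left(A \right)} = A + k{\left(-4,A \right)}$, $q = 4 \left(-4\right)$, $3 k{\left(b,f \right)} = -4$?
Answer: $\frac{11688}{97} + \frac{154 i \sqrt{97}}{97} \approx 120.49 + 15.636 i$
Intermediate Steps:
$k{\left(b,f \right)} = - \frac{4}{3}$ ($k{\left(b,f \right)} = \frac{1}{3} \left(-4\right) = - \frac{4}{3}$)
$q = -16$
$d{\left(A \right)} = - \frac{4}{3} + A$ ($d{\left(A \right)} = A - \frac{4}{3} = - \frac{4}{3} + A$)
$a{\left(T,J \right)} = -2 + J T$ ($a{\left(T,J \right)} = -2 + T J = -2 + J T$)
$y = \frac{7 i \sqrt{97}}{97}$ ($y = - \frac{7}{\sqrt{-81 - 16}} = - \frac{7}{\sqrt{-97}} = - \frac{7}{i \sqrt{97}} = - 7 \left(- \frac{i \sqrt{97}}{97}\right) = \frac{7 i \sqrt{97}}{97} \approx 0.71074 i$)
$\left(a{\left(-3,d{\left(-3 \right)} \right)} + y\right)^{2} = \left(\left(-2 + \left(- \frac{4}{3} - 3\right) \left(-3\right)\right) + \frac{7 i \sqrt{97}}{97}\right)^{2} = \left(\left(-2 - -13\right) + \frac{7 i \sqrt{97}}{97}\right)^{2} = \left(\left(-2 + 13\right) + \frac{7 i \sqrt{97}}{97}\right)^{2} = \left(11 + \frac{7 i \sqrt{97}}{97}\right)^{2}$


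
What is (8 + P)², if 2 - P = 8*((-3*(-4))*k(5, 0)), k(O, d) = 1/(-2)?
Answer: 3364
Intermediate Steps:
k(O, d) = -½
P = 50 (P = 2 - 8*-3*(-4)*(-½) = 2 - 8*12*(-½) = 2 - 8*(-6) = 2 - 1*(-48) = 2 + 48 = 50)
(8 + P)² = (8 + 50)² = 58² = 3364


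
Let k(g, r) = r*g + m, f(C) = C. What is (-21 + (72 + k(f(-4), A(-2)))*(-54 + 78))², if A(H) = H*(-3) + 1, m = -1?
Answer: 1022121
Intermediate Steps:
A(H) = 1 - 3*H (A(H) = -3*H + 1 = 1 - 3*H)
k(g, r) = -1 + g*r (k(g, r) = r*g - 1 = g*r - 1 = -1 + g*r)
(-21 + (72 + k(f(-4), A(-2)))*(-54 + 78))² = (-21 + (72 + (-1 - 4*(1 - 3*(-2))))*(-54 + 78))² = (-21 + (72 + (-1 - 4*(1 + 6)))*24)² = (-21 + (72 + (-1 - 4*7))*24)² = (-21 + (72 + (-1 - 28))*24)² = (-21 + (72 - 29)*24)² = (-21 + 43*24)² = (-21 + 1032)² = 1011² = 1022121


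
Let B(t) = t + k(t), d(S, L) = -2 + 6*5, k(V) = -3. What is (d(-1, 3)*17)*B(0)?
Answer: -1428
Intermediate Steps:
d(S, L) = 28 (d(S, L) = -2 + 30 = 28)
B(t) = -3 + t (B(t) = t - 3 = -3 + t)
(d(-1, 3)*17)*B(0) = (28*17)*(-3 + 0) = 476*(-3) = -1428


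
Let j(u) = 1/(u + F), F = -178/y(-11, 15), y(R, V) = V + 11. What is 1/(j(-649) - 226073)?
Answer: -8526/1927498411 ≈ -4.4234e-6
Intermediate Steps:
y(R, V) = 11 + V
F = -89/13 (F = -178/(11 + 15) = -178/26 = -178*1/26 = -89/13 ≈ -6.8462)
j(u) = 1/(-89/13 + u) (j(u) = 1/(u - 89/13) = 1/(-89/13 + u))
1/(j(-649) - 226073) = 1/(13/(-89 + 13*(-649)) - 226073) = 1/(13/(-89 - 8437) - 226073) = 1/(13/(-8526) - 226073) = 1/(13*(-1/8526) - 226073) = 1/(-13/8526 - 226073) = 1/(-1927498411/8526) = -8526/1927498411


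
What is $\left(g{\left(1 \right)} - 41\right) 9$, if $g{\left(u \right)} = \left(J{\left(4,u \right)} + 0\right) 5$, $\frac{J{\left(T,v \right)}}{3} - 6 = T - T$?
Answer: $441$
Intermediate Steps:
$J{\left(T,v \right)} = 18$ ($J{\left(T,v \right)} = 18 + 3 \left(T - T\right) = 18 + 3 \cdot 0 = 18 + 0 = 18$)
$g{\left(u \right)} = 90$ ($g{\left(u \right)} = \left(18 + 0\right) 5 = 18 \cdot 5 = 90$)
$\left(g{\left(1 \right)} - 41\right) 9 = \left(90 - 41\right) 9 = 49 \cdot 9 = 441$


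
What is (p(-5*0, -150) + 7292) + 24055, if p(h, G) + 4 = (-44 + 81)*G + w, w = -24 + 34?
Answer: 25803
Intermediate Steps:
w = 10
p(h, G) = 6 + 37*G (p(h, G) = -4 + ((-44 + 81)*G + 10) = -4 + (37*G + 10) = -4 + (10 + 37*G) = 6 + 37*G)
(p(-5*0, -150) + 7292) + 24055 = ((6 + 37*(-150)) + 7292) + 24055 = ((6 - 5550) + 7292) + 24055 = (-5544 + 7292) + 24055 = 1748 + 24055 = 25803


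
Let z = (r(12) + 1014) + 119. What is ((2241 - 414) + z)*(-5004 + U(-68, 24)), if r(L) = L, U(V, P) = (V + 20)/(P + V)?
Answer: -163555104/11 ≈ -1.4869e+7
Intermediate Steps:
U(V, P) = (20 + V)/(P + V)
z = 1145 (z = (12 + 1014) + 119 = 1026 + 119 = 1145)
((2241 - 414) + z)*(-5004 + U(-68, 24)) = ((2241 - 414) + 1145)*(-5004 + (20 - 68)/(24 - 68)) = (1827 + 1145)*(-5004 - 48/(-44)) = 2972*(-5004 - 1/44*(-48)) = 2972*(-5004 + 12/11) = 2972*(-55032/11) = -163555104/11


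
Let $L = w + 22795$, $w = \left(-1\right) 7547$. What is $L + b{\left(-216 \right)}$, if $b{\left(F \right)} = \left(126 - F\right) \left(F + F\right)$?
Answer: $-132496$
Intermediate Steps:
$w = -7547$
$b{\left(F \right)} = 2 F \left(126 - F\right)$ ($b{\left(F \right)} = \left(126 - F\right) 2 F = 2 F \left(126 - F\right)$)
$L = 15248$ ($L = -7547 + 22795 = 15248$)
$L + b{\left(-216 \right)} = 15248 + 2 \left(-216\right) \left(126 - -216\right) = 15248 + 2 \left(-216\right) \left(126 + 216\right) = 15248 + 2 \left(-216\right) 342 = 15248 - 147744 = -132496$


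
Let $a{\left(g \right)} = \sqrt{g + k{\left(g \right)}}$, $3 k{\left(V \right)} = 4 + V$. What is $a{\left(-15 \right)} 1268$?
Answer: $\frac{2536 i \sqrt{42}}{3} \approx 5478.4 i$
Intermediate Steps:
$k{\left(V \right)} = \frac{4}{3} + \frac{V}{3}$ ($k{\left(V \right)} = \frac{4 + V}{3} = \frac{4}{3} + \frac{V}{3}$)
$a{\left(g \right)} = \sqrt{\frac{4}{3} + \frac{4 g}{3}}$ ($a{\left(g \right)} = \sqrt{g + \left(\frac{4}{3} + \frac{g}{3}\right)} = \sqrt{\frac{4}{3} + \frac{4 g}{3}}$)
$a{\left(-15 \right)} 1268 = \frac{2 \sqrt{3 + 3 \left(-15\right)}}{3} \cdot 1268 = \frac{2 \sqrt{3 - 45}}{3} \cdot 1268 = \frac{2 \sqrt{-42}}{3} \cdot 1268 = \frac{2 i \sqrt{42}}{3} \cdot 1268 = \frac{2536 i \sqrt{42}}{3}$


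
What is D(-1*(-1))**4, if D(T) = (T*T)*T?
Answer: 1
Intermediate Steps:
D(T) = T**3 (D(T) = T**2*T = T**3)
D(-1*(-1))**4 = ((-1*(-1))**3)**4 = (1**3)**4 = 1**4 = 1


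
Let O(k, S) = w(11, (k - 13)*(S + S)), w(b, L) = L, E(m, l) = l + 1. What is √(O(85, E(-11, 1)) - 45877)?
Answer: I*√45589 ≈ 213.52*I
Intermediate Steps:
E(m, l) = 1 + l
O(k, S) = 2*S*(-13 + k) (O(k, S) = (k - 13)*(S + S) = (-13 + k)*(2*S) = 2*S*(-13 + k))
√(O(85, E(-11, 1)) - 45877) = √(2*(1 + 1)*(-13 + 85) - 45877) = √(2*2*72 - 45877) = √(288 - 45877) = √(-45589) = I*√45589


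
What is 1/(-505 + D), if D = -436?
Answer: -1/941 ≈ -0.0010627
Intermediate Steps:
1/(-505 + D) = 1/(-505 - 436) = 1/(-941) = -1/941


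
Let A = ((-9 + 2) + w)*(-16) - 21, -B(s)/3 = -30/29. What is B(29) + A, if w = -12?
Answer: 8297/29 ≈ 286.10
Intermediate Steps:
B(s) = 90/29 (B(s) = -(-90)/29 = -3*(-30/29) = 90/29)
A = 283 (A = ((-9 + 2) - 12)*(-16) - 21 = (-7 - 12)*(-16) - 21 = -19*(-16) - 21 = 304 - 21 = 283)
B(29) + A = 90/29 + 283 = 8297/29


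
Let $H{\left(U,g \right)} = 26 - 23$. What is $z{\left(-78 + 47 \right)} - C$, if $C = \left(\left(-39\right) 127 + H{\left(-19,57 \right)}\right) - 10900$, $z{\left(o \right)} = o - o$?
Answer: $15850$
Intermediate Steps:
$H{\left(U,g \right)} = 3$ ($H{\left(U,g \right)} = 26 - 23 = 3$)
$z{\left(o \right)} = 0$
$C = -15850$ ($C = \left(\left(-39\right) 127 + 3\right) - 10900 = \left(-4953 + 3\right) - 10900 = -4950 - 10900 = -15850$)
$z{\left(-78 + 47 \right)} - C = 0 - -15850 = 0 + 15850 = 15850$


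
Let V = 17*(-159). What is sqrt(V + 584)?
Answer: I*sqrt(2119) ≈ 46.033*I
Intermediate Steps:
V = -2703
sqrt(V + 584) = sqrt(-2703 + 584) = sqrt(-2119) = I*sqrt(2119)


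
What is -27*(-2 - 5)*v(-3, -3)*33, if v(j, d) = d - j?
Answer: 0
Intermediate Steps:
-27*(-2 - 5)*v(-3, -3)*33 = -27*(-2 - 5)*(-3 - 1*(-3))*33 = -(-189)*(-3 + 3)*33 = -(-189)*0*33 = -27*0*33 = 0*33 = 0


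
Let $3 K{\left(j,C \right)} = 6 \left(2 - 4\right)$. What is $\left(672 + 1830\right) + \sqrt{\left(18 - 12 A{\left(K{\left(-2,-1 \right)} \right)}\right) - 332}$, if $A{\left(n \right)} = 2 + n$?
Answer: $2502 + i \sqrt{290} \approx 2502.0 + 17.029 i$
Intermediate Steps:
$K{\left(j,C \right)} = -4$ ($K{\left(j,C \right)} = \frac{6 \left(2 - 4\right)}{3} = \frac{6 \left(-2\right)}{3} = \frac{1}{3} \left(-12\right) = -4$)
$\left(672 + 1830\right) + \sqrt{\left(18 - 12 A{\left(K{\left(-2,-1 \right)} \right)}\right) - 332} = \left(672 + 1830\right) + \sqrt{\left(18 - 12 \left(2 - 4\right)\right) - 332} = 2502 + \sqrt{\left(18 - -24\right) - 332} = 2502 + \sqrt{\left(18 + 24\right) - 332} = 2502 + \sqrt{42 - 332} = 2502 + \sqrt{-290} = 2502 + i \sqrt{290}$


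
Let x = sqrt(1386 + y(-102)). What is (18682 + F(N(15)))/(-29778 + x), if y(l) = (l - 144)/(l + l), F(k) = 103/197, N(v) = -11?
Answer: -3726286050564/5939303452727 - 3680457*sqrt(1603610)/5939303452727 ≈ -0.62818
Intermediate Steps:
F(k) = 103/197 (F(k) = 103*(1/197) = 103/197)
y(l) = (-144 + l)/(2*l) (y(l) = (-144 + l)/((2*l)) = (-144 + l)*(1/(2*l)) = (-144 + l)/(2*l))
x = sqrt(1603610)/34 (x = sqrt(1386 + (1/2)*(-144 - 102)/(-102)) = sqrt(1386 + (1/2)*(-1/102)*(-246)) = sqrt(1386 + 41/34) = sqrt(47165/34) = sqrt(1603610)/34 ≈ 37.245)
(18682 + F(N(15)))/(-29778 + x) = (18682 + 103/197)/(-29778 + sqrt(1603610)/34) = 3680457/(197*(-29778 + sqrt(1603610)/34))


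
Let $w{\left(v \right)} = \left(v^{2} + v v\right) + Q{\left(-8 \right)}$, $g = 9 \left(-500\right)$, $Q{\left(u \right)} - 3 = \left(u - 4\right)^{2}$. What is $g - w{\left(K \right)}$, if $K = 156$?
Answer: $-53319$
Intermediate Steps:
$Q{\left(u \right)} = 3 + \left(-4 + u\right)^{2}$ ($Q{\left(u \right)} = 3 + \left(u - 4\right)^{2} = 3 + \left(-4 + u\right)^{2}$)
$g = -4500$
$w{\left(v \right)} = 147 + 2 v^{2}$ ($w{\left(v \right)} = \left(v^{2} + v v\right) + \left(3 + \left(-4 - 8\right)^{2}\right) = \left(v^{2} + v^{2}\right) + \left(3 + \left(-12\right)^{2}\right) = 2 v^{2} + \left(3 + 144\right) = 2 v^{2} + 147 = 147 + 2 v^{2}$)
$g - w{\left(K \right)} = -4500 - \left(147 + 2 \cdot 156^{2}\right) = -4500 - \left(147 + 2 \cdot 24336\right) = -4500 - \left(147 + 48672\right) = -4500 - 48819 = -53319$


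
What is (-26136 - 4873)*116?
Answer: -3597044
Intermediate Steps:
(-26136 - 4873)*116 = -31009*116 = -3597044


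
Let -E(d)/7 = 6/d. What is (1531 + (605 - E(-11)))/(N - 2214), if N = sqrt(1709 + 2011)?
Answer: -4327263/4489903 - 3909*sqrt(930)/4489903 ≈ -0.99033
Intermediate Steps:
E(d) = -42/d
N = 2*sqrt(930) (N = sqrt(3720) = 2*sqrt(930) ≈ 60.992)
(1531 + (605 - E(-11)))/(N - 2214) = (1531 + (605 - (-42)/(-11)))/(2*sqrt(930) - 2214) = (1531 + (605 - (-42)*(-1)/11))/(-2214 + 2*sqrt(930)) = (1531 + (605 - 1*42/11))/(-2214 + 2*sqrt(930)) = (1531 + (605 - 42/11))/(-2214 + 2*sqrt(930)) = (1531 + 6613/11)/(-2214 + 2*sqrt(930)) = 23454/(11*(-2214 + 2*sqrt(930)))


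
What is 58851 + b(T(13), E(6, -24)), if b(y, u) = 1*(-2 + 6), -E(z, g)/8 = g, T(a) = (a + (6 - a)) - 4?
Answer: 58855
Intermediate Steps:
T(a) = 2 (T(a) = 6 - 4 = 2)
E(z, g) = -8*g
b(y, u) = 4 (b(y, u) = 1*4 = 4)
58851 + b(T(13), E(6, -24)) = 58851 + 4 = 58855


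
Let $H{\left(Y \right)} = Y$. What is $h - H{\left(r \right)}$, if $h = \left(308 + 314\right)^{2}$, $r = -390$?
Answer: $387274$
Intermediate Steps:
$h = 386884$ ($h = 622^{2} = 386884$)
$h - H{\left(r \right)} = 386884 - -390 = 386884 + 390 = 387274$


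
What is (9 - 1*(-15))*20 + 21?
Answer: 501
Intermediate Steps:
(9 - 1*(-15))*20 + 21 = (9 + 15)*20 + 21 = 24*20 + 21 = 480 + 21 = 501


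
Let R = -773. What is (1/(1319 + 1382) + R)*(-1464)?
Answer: 3056644608/2701 ≈ 1.1317e+6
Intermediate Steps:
(1/(1319 + 1382) + R)*(-1464) = (1/(1319 + 1382) - 773)*(-1464) = (1/2701 - 773)*(-1464) = -2087872/2701*(-1464) = 3056644608/2701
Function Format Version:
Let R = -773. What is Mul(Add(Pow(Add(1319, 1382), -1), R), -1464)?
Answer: Rational(3056644608, 2701) ≈ 1.1317e+6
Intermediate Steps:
Mul(Add(Pow(Add(1319, 1382), -1), R), -1464) = Mul(Add(Pow(Add(1319, 1382), -1), -773), -1464) = Mul(Add(Pow(2701, -1), -773), -1464) = Mul(Add(Rational(1, 2701), -773), -1464) = Mul(Rational(-2087872, 2701), -1464) = Rational(3056644608, 2701)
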